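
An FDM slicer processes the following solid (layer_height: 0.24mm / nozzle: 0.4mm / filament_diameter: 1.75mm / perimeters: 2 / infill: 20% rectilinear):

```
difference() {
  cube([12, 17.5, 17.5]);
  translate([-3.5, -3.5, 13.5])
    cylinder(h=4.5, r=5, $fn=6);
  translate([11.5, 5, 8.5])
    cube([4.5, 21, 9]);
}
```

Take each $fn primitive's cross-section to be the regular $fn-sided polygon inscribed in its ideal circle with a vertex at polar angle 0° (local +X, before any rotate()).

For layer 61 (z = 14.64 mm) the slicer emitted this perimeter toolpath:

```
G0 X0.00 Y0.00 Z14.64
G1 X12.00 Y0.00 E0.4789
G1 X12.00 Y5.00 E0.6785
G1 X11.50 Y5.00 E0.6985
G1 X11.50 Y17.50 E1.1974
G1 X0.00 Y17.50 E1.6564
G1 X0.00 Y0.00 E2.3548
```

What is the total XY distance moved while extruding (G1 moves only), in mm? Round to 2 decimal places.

Sum the Euclidean lengths of each G1 segment: total = 59.00 mm.

59.00 mm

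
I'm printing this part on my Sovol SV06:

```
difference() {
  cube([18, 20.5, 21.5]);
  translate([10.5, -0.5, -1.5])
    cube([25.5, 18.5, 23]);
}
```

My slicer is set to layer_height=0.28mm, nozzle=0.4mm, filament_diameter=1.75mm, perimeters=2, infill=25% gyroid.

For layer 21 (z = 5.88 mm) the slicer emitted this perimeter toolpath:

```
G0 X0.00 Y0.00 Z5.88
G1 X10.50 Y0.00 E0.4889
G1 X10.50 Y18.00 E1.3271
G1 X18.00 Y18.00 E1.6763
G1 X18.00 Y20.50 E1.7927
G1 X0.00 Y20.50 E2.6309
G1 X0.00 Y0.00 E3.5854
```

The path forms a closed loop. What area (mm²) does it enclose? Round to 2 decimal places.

234.00 mm²

Apply the shoelace formula to the sequence of (X, Y) vertices; enclosed area = 234.00 mm².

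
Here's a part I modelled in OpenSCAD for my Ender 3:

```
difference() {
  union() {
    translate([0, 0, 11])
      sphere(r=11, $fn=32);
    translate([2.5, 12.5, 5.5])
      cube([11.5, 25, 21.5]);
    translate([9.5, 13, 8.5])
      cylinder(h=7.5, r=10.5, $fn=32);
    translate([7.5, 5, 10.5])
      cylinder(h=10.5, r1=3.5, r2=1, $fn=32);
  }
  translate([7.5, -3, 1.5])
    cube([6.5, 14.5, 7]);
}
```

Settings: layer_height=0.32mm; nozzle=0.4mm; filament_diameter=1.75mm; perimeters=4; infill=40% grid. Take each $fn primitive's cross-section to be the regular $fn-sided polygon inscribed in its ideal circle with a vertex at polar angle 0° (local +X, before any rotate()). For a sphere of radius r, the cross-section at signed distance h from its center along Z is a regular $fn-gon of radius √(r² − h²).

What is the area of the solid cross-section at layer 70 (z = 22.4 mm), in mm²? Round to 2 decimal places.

287.50 mm²

At z = 22.4 mm: the sphere does not reach this height (|z−center|=11.400 > r=11); the cube at (2.5, 12.5) is present — its section is the full 11.5×25 rectangle (area 287.50 mm²); the cylinder at (9.5, 13) is not intersected at this z (z outside [8.5, 16]); the cone at (7.5, 5) does not reach this height (z outside [10.5, 21]); Combining (union): only the 11.5×25 cube at (2.5, 12.5) is present, so the union is just that shape — area = 287.50 mm²; the cube at (7.5, -3) is not intersected at this z (z outside [1.5, 8.5]); Taking the first minus the rest: none of the subtracted shapes is present at this height, so the result so far is unchanged — area = 287.50 mm². Overall, the cross-section is a single solid region. Net area = 287.50 mm².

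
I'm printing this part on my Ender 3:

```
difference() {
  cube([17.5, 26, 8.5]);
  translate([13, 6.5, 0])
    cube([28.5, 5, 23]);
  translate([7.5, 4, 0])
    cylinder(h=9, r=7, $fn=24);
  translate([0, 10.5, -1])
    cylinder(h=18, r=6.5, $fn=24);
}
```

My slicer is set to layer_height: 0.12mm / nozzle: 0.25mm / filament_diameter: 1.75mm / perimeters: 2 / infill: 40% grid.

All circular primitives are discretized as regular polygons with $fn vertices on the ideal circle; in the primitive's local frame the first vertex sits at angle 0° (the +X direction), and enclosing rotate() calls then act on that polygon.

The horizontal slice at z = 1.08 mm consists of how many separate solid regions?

At z = 1.08 mm: the cube is present — its section is the full 17.5×26 rectangle; the cube at (13, 6.5) is present — its section is the full 28.5×5 rectangle; the r=7 cylinder at (7.5, 4) gives a regular 24-gon of circumradius 7 (constant along its height); the cylinder at (0, 10.5): section is a regular 24-gon, circumradius r=6.5; After the difference (first − rest): starting from the 17.5×26 cube, the 28.5×5 cube at (13, 6.5) partially overlaps it — only the 22.50 mm² overlap (of its 142.50 mm²) is removed, clipping the outline; the r=7 cylinder at (7.5, 4) partially overlaps it — only the 127.57 mm² overlap (of its 152.19 mm²) is removed, clipping the outline; the r=6.5 cylinder at (0, 10.5) partially overlaps it — only the 43.94 mm² overlap (of its 131.22 mm²) is removed, clipping the outline — 3 connected regions. The result has 3 disconnected regions.

3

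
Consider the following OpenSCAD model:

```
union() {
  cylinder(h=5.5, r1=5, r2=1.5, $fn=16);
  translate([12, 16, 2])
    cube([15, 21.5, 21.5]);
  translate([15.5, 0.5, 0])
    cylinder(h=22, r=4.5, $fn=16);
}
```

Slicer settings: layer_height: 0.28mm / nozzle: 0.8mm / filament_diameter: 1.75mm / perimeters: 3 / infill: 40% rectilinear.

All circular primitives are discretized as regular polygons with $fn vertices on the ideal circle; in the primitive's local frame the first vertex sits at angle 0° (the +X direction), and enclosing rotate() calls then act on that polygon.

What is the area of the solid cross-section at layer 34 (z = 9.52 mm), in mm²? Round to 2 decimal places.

384.49 mm²

At z = 9.52 mm: the cone does not reach this height (z outside [0, 5.5]); the cube at (12, 16) (footprint 15×21.5) is included at this height (area 322.50 mm²); the r=4.5 cylinder at (15.5, 0.5) contributes a regular 16-gon of circumradius 4.5 (area = (16/2)·4.500²·sin(360°/16) = 61.99 mm²); Taking the union: the 2 present regions are separate (no shared area or edge), so areas and boundary lengths simply add and each stays a separate island — area = 384.49 mm². Overall, the cross-section has 2 separate islands. Net area = 384.49 mm².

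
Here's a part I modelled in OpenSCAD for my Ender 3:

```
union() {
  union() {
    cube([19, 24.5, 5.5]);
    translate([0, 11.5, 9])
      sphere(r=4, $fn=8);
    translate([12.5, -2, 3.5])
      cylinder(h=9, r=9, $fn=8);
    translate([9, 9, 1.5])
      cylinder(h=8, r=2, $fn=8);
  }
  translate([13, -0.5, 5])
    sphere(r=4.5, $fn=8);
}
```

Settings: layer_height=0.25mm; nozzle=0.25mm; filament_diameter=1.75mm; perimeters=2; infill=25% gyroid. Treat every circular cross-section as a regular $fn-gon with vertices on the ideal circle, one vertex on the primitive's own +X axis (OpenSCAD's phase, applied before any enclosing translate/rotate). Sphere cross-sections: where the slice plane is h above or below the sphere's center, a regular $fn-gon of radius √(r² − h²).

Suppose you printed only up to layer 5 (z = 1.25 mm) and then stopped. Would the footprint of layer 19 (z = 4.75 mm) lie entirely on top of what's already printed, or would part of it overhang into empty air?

Compare the two slices. At z = 1.25: the cube is present — its section is the full 19×24.5 rectangle (area 465.50 mm²); the sphere at (0, 11.5) is not intersected at this z (|z−center|=7.750 > r=4); the cylinder at (12.5, -2) is absent (z outside [3.5, 12.5]); the cylinder at (9, 9) is absent (z outside [1.5, 9.5]); Taking the union: only the 19×24.5 cube is present, so the union is just that shape — area = 465.50 mm²; the r=4.5 sphere at (13, -0.5) slices to a regular 8-gon of circumradius 2.487 (√(r²−h²) with h=3.75 from center) (area = (8/2)·2.487²·sin(360°/8) = 17.50 mm²); Combining (union): the regions partially overlap — summed areas 483.00 mm² minus the doubly-counted overlap 6.37 mm² gives 476.63 mm² — area = 476.63 mm². At z = 4.75: the 19×24.5 cube contributes its full rectangle (area 465.50 mm²); the sphere at (0, 11.5) is not intersected at this z (|z−center|=4.250 > r=4); the cylinder at (12.5, -2): section is a regular 8-gon, circumradius r=9 (area = (8/2)·9.000²·sin(360°/8) = 229.10 mm²); the r=2 cylinder at (9, 9) contributes a regular 8-gon of circumradius 2 (area = (8/2)·2.000²·sin(360°/8) = 11.31 mm²); Merging all regions: the regions partially overlap — summed areas 705.92 mm² minus the doubly-counted overlap 88.15 mm² gives 617.77 mm² — area = 617.77 mm²; the r=4.5 sphere at (13, -0.5) contributes a regular 8-gon of circumradius √(4.5²−0.25²) = 4.493 (area = (8/2)·4.493²·sin(360°/8) = 57.10 mm²); Taking the union: the r=4.5 sphere at (13, -0.5) lies entirely inside the result so far, so the union is just the result so far — area = 617.77 mm². Checking containment: at z = 4.75 the cross-section extends beyond the z = 1.25 cross-section by about 141.13 mm².

part overhangs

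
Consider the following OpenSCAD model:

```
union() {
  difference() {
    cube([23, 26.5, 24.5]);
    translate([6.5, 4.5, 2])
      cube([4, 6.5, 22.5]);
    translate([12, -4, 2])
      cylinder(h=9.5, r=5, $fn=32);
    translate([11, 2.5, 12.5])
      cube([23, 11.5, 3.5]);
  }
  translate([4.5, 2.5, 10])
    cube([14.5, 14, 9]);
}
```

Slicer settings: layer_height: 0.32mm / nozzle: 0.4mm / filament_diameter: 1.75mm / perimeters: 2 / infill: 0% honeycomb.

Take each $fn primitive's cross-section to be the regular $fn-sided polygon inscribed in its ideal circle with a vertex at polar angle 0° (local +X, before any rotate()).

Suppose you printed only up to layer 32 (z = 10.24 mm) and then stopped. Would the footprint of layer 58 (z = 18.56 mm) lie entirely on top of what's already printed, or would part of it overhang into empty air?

Compare the two slices. At z = 10.24: the cube (footprint 23×26.5) is included at this height (area 609.50 mm²); the cube at (6.5, 4.5) is present — its section is the full 4×6.5 rectangle (area 26.00 mm²); the cylinder at (12, -4): section is a regular 32-gon, circumradius r=5 (area = (32/2)·5.000²·sin(360°/32) = 78.04 mm²); the cube at (11, 2.5) is not intersected at this z (z outside [12.5, 16]); Subtracting the remaining from the first: starting from the 23×26.5 cube (609.50 mm²), the 4×6.5 cube at (6.5, 4.5) lies wholly inside it (removes its full 26.00 mm² and its 21.00 mm outline becomes a hole wall); the r=5 cylinder at (12, -4) partially overlaps it — only the 3.99 mm² overlap (of its 78.04 mm²) is removed, clipping the outline — area = 579.51 mm²; the cube at (4.5, 2.5) (footprint 14.5×14) is included at this height (area 203.00 mm²); Merging all regions: the regions partially overlap — summed areas 782.51 mm² minus the doubly-counted overlap 177.00 mm² gives 605.51 mm² — area = 605.51 mm². At z = 18.56: the 23×26.5 cube contributes its full rectangle (area 609.50 mm²); the 4×6.5 cube at (6.5, 4.5) contributes its full rectangle (area 26.00 mm²); the cylinder at (12, -4) does not reach this height (z outside [2, 11.5]); the cube at (11, 2.5) does not reach this height (z outside [12.5, 16]); After the difference (first − rest): starting from the 23×26.5 cube (609.50 mm²), the 4×6.5 cube at (6.5, 4.5) lies wholly inside it (removes its full 26.00 mm² and its 21.00 mm outline becomes a hole wall) — area = 583.50 mm²; the cube at (4.5, 2.5) (footprint 14.5×14) is included at this height (area 203.00 mm²); Taking the union: the regions partially overlap — summed areas 786.50 mm² minus the doubly-counted overlap 177.00 mm² gives 609.50 mm² — area = 609.50 mm². Checking containment: at z = 18.56 the cross-section extends beyond the z = 10.24 cross-section by about 3.99 mm².

part overhangs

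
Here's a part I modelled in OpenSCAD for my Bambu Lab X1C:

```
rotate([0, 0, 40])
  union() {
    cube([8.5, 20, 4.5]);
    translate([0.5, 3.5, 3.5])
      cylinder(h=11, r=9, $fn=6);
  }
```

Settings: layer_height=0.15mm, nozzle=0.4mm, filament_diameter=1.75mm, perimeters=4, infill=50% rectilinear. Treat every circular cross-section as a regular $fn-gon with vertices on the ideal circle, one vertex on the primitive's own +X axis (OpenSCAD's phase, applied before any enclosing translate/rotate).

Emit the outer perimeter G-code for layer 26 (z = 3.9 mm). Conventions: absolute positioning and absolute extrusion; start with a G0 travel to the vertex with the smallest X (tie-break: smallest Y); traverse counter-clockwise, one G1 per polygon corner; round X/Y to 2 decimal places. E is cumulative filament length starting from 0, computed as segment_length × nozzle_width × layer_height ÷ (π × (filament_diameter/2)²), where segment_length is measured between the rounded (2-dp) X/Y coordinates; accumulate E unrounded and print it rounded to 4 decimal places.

At z = 3.9 mm: the 8.5×20 cube contributes its full rectangle; the r=9 cylinder at (0.5, 3.5) gives a regular 6-gon of circumradius 9 (constant along its height); Combining (union): the regions partially overlap (shared area 84.49 mm²), so overlapping operands fuse into one piece — 1 connected region; (rotated 40° about Z; rotation is an isometry so areas/perimeters/island counts are preserved). The outline is a single polygon with 12 vertices. Extrusion per mm of travel: 0.4 × 0.15 / (π × 0.875²) = 0.024945. Accumulating E over each segment gives final E = 1.8639.

G0 X-12.86 Y15.32 Z3.90
G1 X-7.26 Y8.65 E0.2173
G1 X-10.32 Y6.08 E0.3169
G1 X-8.76 Y-2.78 E0.5413
G1 X-0.30 Y-5.86 E0.7659
G1 X6.59 Y-0.08 E0.9903
G1 X5.73 Y4.81 E1.1141
G1 X6.51 Y5.46 E1.1395
G1 X5.37 Y6.82 E1.1837
G1 X5.03 Y8.79 E1.2336
G1 X3.15 Y9.47 E1.2835
G1 X-6.34 Y20.78 E1.6517
G1 X-12.86 Y15.32 E1.8639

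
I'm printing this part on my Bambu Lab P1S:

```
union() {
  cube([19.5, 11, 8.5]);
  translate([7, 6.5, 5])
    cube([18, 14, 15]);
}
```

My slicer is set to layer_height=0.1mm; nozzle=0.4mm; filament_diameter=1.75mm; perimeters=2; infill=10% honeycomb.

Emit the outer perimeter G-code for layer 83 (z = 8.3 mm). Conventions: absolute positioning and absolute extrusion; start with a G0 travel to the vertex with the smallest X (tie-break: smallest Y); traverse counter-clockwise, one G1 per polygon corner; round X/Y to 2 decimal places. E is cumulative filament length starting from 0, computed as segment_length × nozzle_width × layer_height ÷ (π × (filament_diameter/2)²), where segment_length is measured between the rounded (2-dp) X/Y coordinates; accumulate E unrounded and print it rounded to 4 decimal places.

At z = 8.3 mm: the cube (footprint 19.5×11) is included at this height; the cube at (7, 6.5) is present — its section is the full 18×14 rectangle; Taking the union: the regions partially overlap (shared area 56.25 mm²), so overlapping operands fuse into one piece — 1 connected region. The outline is a single polygon with 8 vertices. Extrusion per mm of travel: 0.4 × 0.1 / (π × 0.875²) = 0.016630. Accumulating E over each segment gives final E = 1.5133.

G0 X0.00 Y0.00 Z8.30
G1 X19.50 Y0.00 E0.3243
G1 X19.50 Y6.50 E0.4324
G1 X25.00 Y6.50 E0.5238
G1 X25.00 Y20.50 E0.7567
G1 X7.00 Y20.50 E1.0560
G1 X7.00 Y11.00 E1.2140
G1 X0.00 Y11.00 E1.3304
G1 X0.00 Y0.00 E1.5133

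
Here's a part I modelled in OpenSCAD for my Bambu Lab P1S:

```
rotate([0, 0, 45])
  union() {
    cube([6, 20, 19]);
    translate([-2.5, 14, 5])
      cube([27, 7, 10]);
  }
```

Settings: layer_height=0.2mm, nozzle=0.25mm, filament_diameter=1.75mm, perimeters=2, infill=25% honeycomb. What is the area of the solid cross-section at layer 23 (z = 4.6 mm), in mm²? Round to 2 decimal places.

120.00 mm²

At z = 4.6 mm: the 6×20 cube contributes its full rectangle (area 120.00 mm²); the cube at (-2.5, 14) is absent (z outside [5, 15]); Taking the union: only the 6×20 cube is present, so the union is just that shape — area = 120.00 mm²; (rotated 45° about Z; rotation is an isometry so areas/perimeters/island counts are preserved). Overall, the cross-section is a single solid region. Net area = 120.00 mm².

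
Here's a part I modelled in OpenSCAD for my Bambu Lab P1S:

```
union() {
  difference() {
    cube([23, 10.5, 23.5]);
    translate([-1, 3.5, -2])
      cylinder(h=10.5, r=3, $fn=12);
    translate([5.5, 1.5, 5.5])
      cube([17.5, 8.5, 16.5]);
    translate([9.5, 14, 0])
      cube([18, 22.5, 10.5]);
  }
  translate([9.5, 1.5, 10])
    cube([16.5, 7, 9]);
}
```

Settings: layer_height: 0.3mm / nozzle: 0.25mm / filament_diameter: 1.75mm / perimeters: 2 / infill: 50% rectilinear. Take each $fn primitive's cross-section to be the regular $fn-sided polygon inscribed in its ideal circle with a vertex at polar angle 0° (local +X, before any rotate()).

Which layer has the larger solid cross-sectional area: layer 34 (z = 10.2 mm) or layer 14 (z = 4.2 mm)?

layer 14 (z = 4.2 mm)

Layer 34 (z = 10.2): the cube is present — its section is the full 23×10.5 rectangle (area 241.50 mm²); the cylinder at (-1, 3.5) does not reach this height (z outside [-2, 8.5]); the cube at (5.5, 1.5) (footprint 17.5×8.5) is included at this height (area 148.75 mm²); the cube at (9.5, 14) is present — its section is the full 18×22.5 rectangle (area 405.00 mm²); Subtracting the remaining from the first: starting from the 23×10.5 cube (241.50 mm²), the 17.5×8.5 cube at (5.5, 1.5) lies inside it touching the edge (removes its full 148.75 mm²); the 18×22.5 cube at (9.5, 14) misses the remaining region (no effect) — area = 92.75 mm²; the 16.5×7 cube at (9.5, 1.5) contributes its full rectangle (area 115.50 mm²); Combining (union): the 2 present regions share edge segments without overlapping in area, so areas simply add but the touching pieces fuse into one outline (the shared edge portions become interior and drop out of the boundary) — area = 208.25 mm². So its area = 208.25 mm². Layer 14 (z = 4.2): the cube is present — its section is the full 23×10.5 rectangle (area 241.50 mm²); the r=3 cylinder at (-1, 3.5) gives a regular 12-gon of circumradius 3 (constant along its height) (area = (12/2)·3.000²·sin(360°/12) = 27.00 mm²); the cube at (5.5, 1.5) is absent (z outside [5.5, 22]); the 18×22.5 cube at (9.5, 14) contributes its full rectangle (area 405.00 mm²); After the difference (first − rest): starting from the 23×10.5 cube (241.50 mm²), the r=3 cylinder at (-1, 3.5) partially overlaps it — only the 7.77 mm² overlap (of its 27.00 mm²) is removed, clipping the outline; the 18×22.5 cube at (9.5, 14) misses the remaining region (no effect) — area = 233.73 mm²; the cube at (9.5, 1.5) is not intersected at this z (z outside [10, 19]); Combining (union): only that combined region is present, so the union is just that shape — area = 233.73 mm². So its area = 233.73 mm². Layer 14 is larger (233.73 vs 208.25 mm²).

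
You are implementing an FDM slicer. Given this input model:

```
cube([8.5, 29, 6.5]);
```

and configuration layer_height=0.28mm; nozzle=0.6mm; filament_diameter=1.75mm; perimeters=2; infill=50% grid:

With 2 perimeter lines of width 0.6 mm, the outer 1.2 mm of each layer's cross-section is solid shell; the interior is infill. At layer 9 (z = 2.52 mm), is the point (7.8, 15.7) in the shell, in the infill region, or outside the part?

At z = 2.52 mm: the cube (footprint 8.5×29) is included at this height. Overall, the cross-section is a single solid region. The nearest boundary edge runs (8.50, 0.00)→(8.50, 29.00); distance from the point to it = 0.70 mm. The point is inside the cross-section, 0.70 mm from the nearest boundary — within the 1.2 mm shell band (2 × 0.6).

shell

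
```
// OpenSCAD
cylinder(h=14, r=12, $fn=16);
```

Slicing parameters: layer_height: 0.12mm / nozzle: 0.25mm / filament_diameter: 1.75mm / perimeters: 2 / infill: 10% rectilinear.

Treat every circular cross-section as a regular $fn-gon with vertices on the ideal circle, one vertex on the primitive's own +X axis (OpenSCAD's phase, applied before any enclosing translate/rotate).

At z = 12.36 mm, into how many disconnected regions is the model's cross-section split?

1

At z = 12.36 mm: the r=12 cylinder contributes a regular 16-gon of circumradius 12. The result has 1 disconnected region.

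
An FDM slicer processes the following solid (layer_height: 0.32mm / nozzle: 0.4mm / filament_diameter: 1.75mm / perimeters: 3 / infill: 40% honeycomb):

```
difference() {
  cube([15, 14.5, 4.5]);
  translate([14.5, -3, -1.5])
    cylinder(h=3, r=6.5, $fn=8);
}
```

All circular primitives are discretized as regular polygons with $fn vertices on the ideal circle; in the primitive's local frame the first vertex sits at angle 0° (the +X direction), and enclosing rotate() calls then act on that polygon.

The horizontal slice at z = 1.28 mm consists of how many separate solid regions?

At z = 1.28 mm: the cube is present — its section is the full 15×14.5 rectangle; the r=6.5 cylinder at (14.5, -3) contributes a regular 8-gon of circumradius 6.5; After the difference (first − rest): starting from the 15×14.5 cube, the r=6.5 cylinder at (14.5, -3) partially overlaps it — only the 13.94 mm² overlap (of its 119.50 mm²) is removed, clipping the outline — 1 connected region. The result has 1 disconnected region.

1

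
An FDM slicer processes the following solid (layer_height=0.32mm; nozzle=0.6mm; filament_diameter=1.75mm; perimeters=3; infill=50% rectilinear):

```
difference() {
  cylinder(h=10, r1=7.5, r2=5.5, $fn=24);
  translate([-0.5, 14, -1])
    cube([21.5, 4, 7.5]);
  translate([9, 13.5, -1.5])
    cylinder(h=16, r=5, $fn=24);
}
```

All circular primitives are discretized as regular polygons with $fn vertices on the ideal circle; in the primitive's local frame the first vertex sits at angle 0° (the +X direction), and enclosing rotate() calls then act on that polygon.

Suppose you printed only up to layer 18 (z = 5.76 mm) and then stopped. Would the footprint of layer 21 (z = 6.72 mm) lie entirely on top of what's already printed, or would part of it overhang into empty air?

entirely on top

Compare the two slices. At z = 5.76: the cone (r1=7.5→r2=5.5) has section circumradius 6.348 here — a regular 24-gon (area = (24/2)·6.348²·sin(360°/24) = 125.16 mm²); the cube at (-0.5, 14) is present — its section is the full 21.5×4 rectangle (area 86.00 mm²); the r=5 cylinder at (9, 13.5) gives a regular 24-gon of circumradius 5 (constant along its height) (area = (24/2)·5.000²·sin(360°/24) = 77.65 mm²); Taking the first minus the rest: starting from the cone (125.16 mm²), the 21.5×4 cube at (-0.5, 14) misses the remaining region (no effect); the r=5 cylinder at (9, 13.5) misses the remaining region (no effect) — area = 125.16 mm². At z = 6.72: the cone contributes a regular 24-gon of circumradius 6.156 (interpolated between r1=7.5 and r2=5.5 at t=0.672) (area = (24/2)·6.156²·sin(360°/24) = 117.70 mm²); the cube at (-0.5, 14) is not intersected at this z (z outside [-1, 6.5]); the r=5 cylinder at (9, 13.5) contributes a regular 24-gon of circumradius 5 (area = (24/2)·5.000²·sin(360°/24) = 77.65 mm²); After the difference (first − rest): starting from the cone (117.70 mm²), the r=5 cylinder at (9, 13.5) misses the remaining region (no effect) — area = 117.70 mm². Checking containment: the cross-section at z = 6.72 is a subset of the cross-section at z = 5.76.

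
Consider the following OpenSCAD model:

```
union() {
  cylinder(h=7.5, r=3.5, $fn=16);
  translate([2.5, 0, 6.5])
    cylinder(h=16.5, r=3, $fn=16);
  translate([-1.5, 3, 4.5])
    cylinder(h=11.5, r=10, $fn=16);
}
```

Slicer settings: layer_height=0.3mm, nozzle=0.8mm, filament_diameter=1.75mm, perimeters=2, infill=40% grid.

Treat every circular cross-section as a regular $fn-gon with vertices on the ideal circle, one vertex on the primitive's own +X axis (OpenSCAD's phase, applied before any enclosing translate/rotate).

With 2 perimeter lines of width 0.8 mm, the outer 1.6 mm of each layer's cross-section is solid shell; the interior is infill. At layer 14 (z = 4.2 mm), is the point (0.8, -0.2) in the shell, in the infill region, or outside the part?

infill

At z = 4.2 mm: the cylinder: section is a regular 16-gon, circumradius r=3.5; the cylinder at (2.5, 0) does not reach this height (z outside [6.5, 23]); the cylinder at (-1.5, 3) is not intersected at this z (z outside [4.5, 16]); Merging all regions: only the r=3.5 cylinder is present, so the union is just that shape — 1 connected region. Overall, the cross-section is a single solid region. The nearest boundary edge runs (3.23, -1.34)→(3.50, 0.00); distance from the point to it = 2.61 mm. The point is inside the cross-section and 2.61 mm from the nearest boundary — more than the 1.6 mm shell width (2 × 0.8), so it's in the infill interior.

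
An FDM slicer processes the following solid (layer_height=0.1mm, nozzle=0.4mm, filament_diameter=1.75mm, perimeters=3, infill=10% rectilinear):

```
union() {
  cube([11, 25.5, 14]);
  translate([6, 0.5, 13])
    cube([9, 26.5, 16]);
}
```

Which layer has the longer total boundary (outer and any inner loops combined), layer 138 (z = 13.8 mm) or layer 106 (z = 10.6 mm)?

layer 138 (z = 13.8 mm)

Layer 138 (z = 13.8): the cube is present — its section is the full 11×25.5 rectangle (perimeter 73.00 mm); the 9×26.5 cube at (6, 0.5) contributes its full rectangle (perimeter 71.00 mm); Merging all regions: the regions partially overlap (shared area 125.00 mm²), so the edge portions inside another operand are dropped and the merged outline is re-measured after clipping — boundary = 84.00 mm. So its perimeter = 84.00 mm. Layer 106 (z = 10.6): the cube is present — its section is the full 11×25.5 rectangle (perimeter 73.00 mm); the cube at (6, 0.5) does not reach this height (z outside [13, 29]); Combining (union): only the 11×25.5 cube is present, so the union is just that shape — boundary = 73.00 mm. So its perimeter = 73.00 mm. Layer 138 is larger (84.00 vs 73.00 mm).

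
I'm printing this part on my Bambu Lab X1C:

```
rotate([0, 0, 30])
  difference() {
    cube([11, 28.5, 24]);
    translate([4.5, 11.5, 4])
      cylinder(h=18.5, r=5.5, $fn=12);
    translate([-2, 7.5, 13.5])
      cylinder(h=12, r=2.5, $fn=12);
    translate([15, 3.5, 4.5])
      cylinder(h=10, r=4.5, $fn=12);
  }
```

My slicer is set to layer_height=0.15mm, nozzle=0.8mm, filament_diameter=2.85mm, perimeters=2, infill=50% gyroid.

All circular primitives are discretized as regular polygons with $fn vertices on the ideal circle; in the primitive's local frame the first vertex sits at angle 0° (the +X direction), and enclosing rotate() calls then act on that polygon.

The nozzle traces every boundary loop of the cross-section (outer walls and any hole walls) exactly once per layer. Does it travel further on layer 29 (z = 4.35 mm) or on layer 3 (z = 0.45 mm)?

layer 29 (z = 4.35 mm)

Layer 29 (z = 4.35): the cube is present — its section is the full 11×28.5 rectangle (perimeter 79.00 mm); the r=5.5 cylinder at (4.5, 11.5) contributes a regular 12-gon of circumradius 5.5 (perimeter = 2·12·5.500·sin(180°/12) = 34.16 mm); the cylinder at (-2, 7.5) is not intersected at this z (z outside [13.5, 25.5]); the cylinder at (15, 3.5) is not intersected at this z (z outside [4.5, 14.5]); Taking the first minus the rest: starting from the 11×28.5 cube, the r=5.5 cylinder at (4.5, 11.5) partially overlaps it — only the 87.21 mm² overlap (of its 90.75 mm²) is removed, clipping the outline — boundary = 100.70 mm; (rotated 30° about Z; rotation is an isometry so areas/perimeters/island counts are preserved). So its perimeter = 100.70 mm. Layer 3 (z = 0.45): the cube is present — its section is the full 11×28.5 rectangle (perimeter 79.00 mm); the cylinder at (4.5, 11.5) is absent (z outside [4, 22.5]); the cylinder at (-2, 7.5) does not reach this height (z outside [13.5, 25.5]); the cylinder at (15, 3.5) is absent (z outside [4.5, 14.5]); After the difference (first − rest): none of the subtracted shapes is present at this height, so the 11×28.5 cube is unchanged — boundary = 79.00 mm; (rotated 30° about Z; rotation is an isometry so areas/perimeters/island counts are preserved). So its perimeter = 79.00 mm. Layer 29 is larger (100.70 vs 79.00 mm).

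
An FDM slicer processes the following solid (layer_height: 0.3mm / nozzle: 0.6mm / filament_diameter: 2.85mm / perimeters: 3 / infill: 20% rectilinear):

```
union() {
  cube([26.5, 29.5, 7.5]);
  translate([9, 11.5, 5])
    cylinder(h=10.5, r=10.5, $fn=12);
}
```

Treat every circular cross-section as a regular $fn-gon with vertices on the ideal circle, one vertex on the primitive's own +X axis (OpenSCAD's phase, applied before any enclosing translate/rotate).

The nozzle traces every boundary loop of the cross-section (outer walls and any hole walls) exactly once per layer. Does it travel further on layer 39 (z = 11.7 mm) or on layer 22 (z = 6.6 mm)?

Layer 39 (z = 11.7): the cube is not intersected at this z (z outside [0, 7.5]); the r=10.5 cylinder at (9, 11.5) gives a regular 12-gon of circumradius 10.5 (constant along its height) (perimeter = 2·12·10.500·sin(180°/12) = 65.22 mm); Combining (union): only the r=10.5 cylinder at (9, 11.5) is present, so the union is just that shape — boundary = 65.22 mm. So its perimeter = 65.22 mm. Layer 22 (z = 6.6): the cube is present — its section is the full 26.5×29.5 rectangle (perimeter 112.00 mm); the cylinder at (9, 11.5): section is a regular 12-gon, circumradius r=10.5 (perimeter = 2·12·10.500·sin(180°/12) = 65.22 mm); Combining (union): the regions partially overlap (shared area 322.38 mm²), so the edge portions inside another operand are dropped and the merged outline is re-measured after clipping — boundary = 112.45 mm. So its perimeter = 112.45 mm. Layer 22 is larger (112.45 vs 65.22 mm).

layer 22 (z = 6.6 mm)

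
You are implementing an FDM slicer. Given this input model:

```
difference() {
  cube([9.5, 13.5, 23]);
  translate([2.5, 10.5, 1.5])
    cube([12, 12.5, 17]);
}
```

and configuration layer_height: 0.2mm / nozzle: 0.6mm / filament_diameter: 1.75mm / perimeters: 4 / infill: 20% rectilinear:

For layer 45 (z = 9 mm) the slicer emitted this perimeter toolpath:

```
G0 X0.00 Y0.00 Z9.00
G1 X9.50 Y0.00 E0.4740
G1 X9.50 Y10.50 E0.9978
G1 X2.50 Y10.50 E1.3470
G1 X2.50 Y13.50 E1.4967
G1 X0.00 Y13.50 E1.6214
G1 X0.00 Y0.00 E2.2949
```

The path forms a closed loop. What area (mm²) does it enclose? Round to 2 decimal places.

Apply the shoelace formula to the sequence of (X, Y) vertices; enclosed area = 107.25 mm².

107.25 mm²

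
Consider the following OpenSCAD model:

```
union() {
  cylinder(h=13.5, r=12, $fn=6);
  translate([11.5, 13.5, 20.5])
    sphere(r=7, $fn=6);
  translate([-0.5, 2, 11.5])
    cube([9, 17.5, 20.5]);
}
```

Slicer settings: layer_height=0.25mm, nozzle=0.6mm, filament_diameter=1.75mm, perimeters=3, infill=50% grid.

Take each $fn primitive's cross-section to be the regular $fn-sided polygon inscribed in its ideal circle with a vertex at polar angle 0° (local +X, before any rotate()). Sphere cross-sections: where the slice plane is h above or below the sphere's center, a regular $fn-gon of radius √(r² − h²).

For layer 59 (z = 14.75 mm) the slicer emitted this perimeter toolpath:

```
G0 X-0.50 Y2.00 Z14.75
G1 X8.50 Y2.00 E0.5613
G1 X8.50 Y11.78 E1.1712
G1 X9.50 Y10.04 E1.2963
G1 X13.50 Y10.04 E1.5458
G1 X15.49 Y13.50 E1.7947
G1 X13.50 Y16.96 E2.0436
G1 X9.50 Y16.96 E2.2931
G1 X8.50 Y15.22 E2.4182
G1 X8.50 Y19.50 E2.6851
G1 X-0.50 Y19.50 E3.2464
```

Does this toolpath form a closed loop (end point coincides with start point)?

no

Start point (G0): (-0.50, 2.00). End point (last G1): the path does not return to the start — open.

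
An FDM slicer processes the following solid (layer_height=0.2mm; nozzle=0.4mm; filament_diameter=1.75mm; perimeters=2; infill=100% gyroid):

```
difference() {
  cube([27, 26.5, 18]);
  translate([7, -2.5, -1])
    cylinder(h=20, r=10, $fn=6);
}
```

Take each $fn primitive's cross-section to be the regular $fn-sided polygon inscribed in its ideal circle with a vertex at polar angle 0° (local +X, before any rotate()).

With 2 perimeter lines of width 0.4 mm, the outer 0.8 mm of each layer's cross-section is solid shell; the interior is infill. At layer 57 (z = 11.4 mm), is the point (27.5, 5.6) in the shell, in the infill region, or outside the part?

outside

At z = 11.4 mm: the 27×26.5 cube contributes its full rectangle; the cylinder at (7, -2.5): section is a regular 6-gon, circumradius r=10; Taking the first minus the rest: starting from the 27×26.5 cube, the r=10 cylinder at (7, -2.5) partially overlaps it — only the 81.41 mm² overlap (of its 259.81 mm²) is removed, clipping the outline — 1 connected region. Overall, the cross-section is a single solid region. The nearest boundary edge runs (27.00, 26.50)→(27.00, 0.00); distance from the point to it = 0.50 mm. The point is not inside any of the regions above, so it lies outside the cross-section (0.50 mm from the nearest boundary).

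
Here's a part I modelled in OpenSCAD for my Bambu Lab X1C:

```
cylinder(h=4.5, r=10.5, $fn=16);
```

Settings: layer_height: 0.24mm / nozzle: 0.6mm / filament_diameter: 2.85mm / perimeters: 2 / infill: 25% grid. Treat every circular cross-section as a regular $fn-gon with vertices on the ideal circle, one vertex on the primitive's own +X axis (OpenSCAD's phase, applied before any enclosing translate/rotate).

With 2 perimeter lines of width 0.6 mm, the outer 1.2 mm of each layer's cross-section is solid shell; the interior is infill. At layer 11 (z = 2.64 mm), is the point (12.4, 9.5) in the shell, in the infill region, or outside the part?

outside

At z = 2.64 mm: the cylinder: section is a regular 16-gon, circumradius r=10.5. Overall, the cross-section is a single solid region. The nearest boundary edge runs (9.70, 4.02)→(7.42, 7.42); distance from the point to it = 5.29 mm. The point is not inside any of the regions above, so it lies outside the cross-section (5.29 mm from the nearest boundary).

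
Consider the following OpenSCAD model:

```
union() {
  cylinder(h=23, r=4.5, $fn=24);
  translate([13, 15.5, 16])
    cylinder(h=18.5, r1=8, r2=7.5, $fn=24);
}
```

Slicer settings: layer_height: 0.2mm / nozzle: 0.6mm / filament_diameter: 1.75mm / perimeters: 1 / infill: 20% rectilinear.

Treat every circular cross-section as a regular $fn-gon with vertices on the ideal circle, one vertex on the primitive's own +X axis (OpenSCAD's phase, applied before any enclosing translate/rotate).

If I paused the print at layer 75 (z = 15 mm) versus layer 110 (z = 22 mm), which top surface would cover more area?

Layer 75 (z = 15): the r=4.5 cylinder contributes a regular 24-gon of circumradius 4.5 (area = (24/2)·4.500²·sin(360°/24) = 62.89 mm²); the cone at (13, 15.5) does not reach this height (z outside [16, 34.5]); Combining (union): only the r=4.5 cylinder is present, so the union is just that shape — area = 62.89 mm². So its area = 62.89 mm². Layer 110 (z = 22): the r=4.5 cylinder gives a regular 24-gon of circumradius 4.5 (constant along its height) (area = (24/2)·4.500²·sin(360°/24) = 62.89 mm²); the cone at (13, 15.5) (r1=8→r2=7.5) has section circumradius 7.838 here — a regular 24-gon (area = (24/2)·7.838²·sin(360°/24) = 190.80 mm²); Merging all regions: the 2 present regions are separate (no shared area or edge), so areas and boundary lengths simply add and each stays a separate island — area = 253.69 mm². So its area = 253.69 mm². Layer 110 is larger (253.69 vs 62.89 mm²).

layer 110 (z = 22 mm)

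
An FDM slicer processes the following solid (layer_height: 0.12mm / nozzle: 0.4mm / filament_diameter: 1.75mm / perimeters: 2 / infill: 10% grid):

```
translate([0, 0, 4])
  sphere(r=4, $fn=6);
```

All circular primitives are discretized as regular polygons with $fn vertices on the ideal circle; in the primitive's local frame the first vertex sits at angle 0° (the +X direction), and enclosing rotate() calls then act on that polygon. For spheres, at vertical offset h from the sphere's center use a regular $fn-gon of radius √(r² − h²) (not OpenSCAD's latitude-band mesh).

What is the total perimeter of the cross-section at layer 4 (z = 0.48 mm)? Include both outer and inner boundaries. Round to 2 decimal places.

11.40 mm

At z = 0.48 mm: the r=4 sphere slices to a regular 6-gon of circumradius 1.900 (√(r²−h²) with h=3.52 from center) (perimeter = 2·6·1.900·sin(180°/6) = 11.40 mm). Overall, the cross-section is a single solid region. Total boundary length (outer) = 11.40 mm.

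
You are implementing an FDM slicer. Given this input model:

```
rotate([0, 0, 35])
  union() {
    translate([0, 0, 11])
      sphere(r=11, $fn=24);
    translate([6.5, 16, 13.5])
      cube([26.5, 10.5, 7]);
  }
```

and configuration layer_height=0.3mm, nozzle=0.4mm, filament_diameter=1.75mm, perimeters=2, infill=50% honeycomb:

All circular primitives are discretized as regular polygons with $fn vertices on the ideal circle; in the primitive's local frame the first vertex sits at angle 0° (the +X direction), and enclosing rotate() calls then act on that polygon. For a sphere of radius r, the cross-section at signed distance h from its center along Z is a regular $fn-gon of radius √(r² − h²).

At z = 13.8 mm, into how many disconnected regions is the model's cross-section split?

2

At z = 13.8 mm: the sphere: section is a regular 24-gon, circumradius = √(r²−h²) = √(11²−2.8²) = 10.638; the cube at (6.5, 16) (footprint 26.5×10.5) is included at this height; Merging all regions: the 2 present regions are separate (no shared area or edge), so areas and boundary lengths simply add and each stays a separate island — 2 connected regions; (whole slice rotated 35° about Z — lengths, areas and connectivity unchanged). The result has 2 disconnected regions.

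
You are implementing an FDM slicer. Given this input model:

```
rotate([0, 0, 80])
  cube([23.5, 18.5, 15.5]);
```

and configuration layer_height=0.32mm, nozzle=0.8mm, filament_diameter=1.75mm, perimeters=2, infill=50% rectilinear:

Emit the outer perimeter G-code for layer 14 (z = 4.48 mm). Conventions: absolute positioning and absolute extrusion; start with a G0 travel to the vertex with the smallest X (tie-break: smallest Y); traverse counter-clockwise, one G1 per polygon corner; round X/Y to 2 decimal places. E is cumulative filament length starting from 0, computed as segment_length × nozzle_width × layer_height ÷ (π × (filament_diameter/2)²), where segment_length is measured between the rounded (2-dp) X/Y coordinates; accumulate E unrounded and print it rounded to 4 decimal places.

G0 X-18.22 Y3.21 Z4.48
G1 X0.00 Y0.00 E1.9691
G1 X4.08 Y23.14 E4.4699
G1 X-14.14 Y26.36 E6.4392
G1 X-18.22 Y3.21 E8.9410

At z = 4.48 mm: the 23.5×18.5 cube contributes its full rectangle; (rotated 80° about Z; rotation is an isometry so areas/perimeters/island counts are preserved). The outline is a single polygon with 4 vertices. Extrusion per mm of travel: 0.8 × 0.32 / (π × 0.875²) = 0.106432. Accumulating E over each segment gives final E = 8.9410.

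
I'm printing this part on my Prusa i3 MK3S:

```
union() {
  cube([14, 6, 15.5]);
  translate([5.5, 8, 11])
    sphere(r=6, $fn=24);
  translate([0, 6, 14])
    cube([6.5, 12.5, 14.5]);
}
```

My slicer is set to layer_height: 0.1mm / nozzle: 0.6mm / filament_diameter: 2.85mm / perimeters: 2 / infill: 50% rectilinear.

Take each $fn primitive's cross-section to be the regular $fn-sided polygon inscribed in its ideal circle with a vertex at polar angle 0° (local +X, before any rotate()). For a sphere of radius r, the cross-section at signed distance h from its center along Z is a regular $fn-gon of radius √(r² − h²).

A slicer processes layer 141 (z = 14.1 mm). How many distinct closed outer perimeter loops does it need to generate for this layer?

1

At z = 14.1 mm: the cube is present — its section is the full 14×6 rectangle; the sphere at (5.5, 8): section is a regular 24-gon, circumradius = √(r²−h²) = √(6²−3.1²) = 5.137; the 6.5×12.5 cube at (0, 6) contributes its full rectangle; Taking the union: the regions partially overlap (shared area 58.60 mm²), so overlapping operands fuse into one piece — 1 connected region. The result has 1 disconnected region.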